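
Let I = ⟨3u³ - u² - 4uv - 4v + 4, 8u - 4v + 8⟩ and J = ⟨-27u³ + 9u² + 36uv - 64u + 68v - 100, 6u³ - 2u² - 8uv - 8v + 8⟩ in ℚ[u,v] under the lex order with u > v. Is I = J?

For a fixed monomial order, each ideal has a unique reduced Gröbner basis; comparing bases decides equality.
Buchberger on the first generating set:
f_1 = 3u³ - u² - 4uv - 4v + 4, LT = u³.
f_2 = 8u - 4v + 8, LT = u.

S(f_1,f_2): lcm = u³. S = ½u²v - 4/3u² - 4/3uv - 4/3v + 4/3.
  leading term u²v: subtract (1/16uv)·f_2 from ½u²v - 4/3u² - 4/3uv - 4/3v + 4/3 → -4/3u² + ¼uv² - 11/6uv - 4/3v + 4/3
  leading term u²: subtract (-⅙u)·f_2 from -4/3u² + ¼uv² - 11/6uv - 4/3v + 4/3 → ¼uv² - 5/2uv + 4/3u - 4/3v + 4/3
  leading term uv²: subtract (1/32v²)·f_2 from ¼uv² - 5/2uv + 4/3u - 4/3v + 4/3 → -5/2uv + 4/3u + ⅛v³ - ¼v² - 4/3v + 4/3
  leading term uv: subtract (-5/16v)·f_2 from -5/2uv + 4/3u + ⅛v³ - ¼v² - 4/3v + 4/3 → 4/3u + ⅛v³ - 3/2v² + 7/6v + 4/3
  leading term u: subtract (⅙)·f_2 from 4/3u + ⅛v³ - 3/2v² + 7/6v + 4/3 → ⅛v³ - 3/2v² + 11/6v
  leading term v³: no divisor's leading term divides it; move ⅛v³ to the remainder.
  leading term v²: no divisor's leading term divides it; move -3/2v² to the remainder.
  leading term v: no divisor's leading term divides it; move 11/6v to the remainder.
  remainder ⅛v³ - 3/2v² + 11/6v ≠ 0; add g_3 = ⅛v³ - 3/2v² + 11/6v to the basis.

The other S-polynomials (S(f_1,g_3), S(f_2,g_3)) all reduce to 0 modulo the current basis, so we have a Gröbner basis.
Inter-reduce: drop elements whose leading term is divisible by another's, tail-reduce, and make monic.
Reduced Gröbner basis: {u - ½v + 1, v³ - 12v² + 44/3v}.

Buchberger on the second generating set:
h_1 = -27u³ + 9u² + 36uv - 64u + 68v - 100, LT = u³.
h_2 = 6u³ - 2u² - 8uv - 8v + 8, LT = u³.

S(h_1,h_2): lcm = u³. S = 64/27u - 32/27v + 64/27.
  leading term u: no divisor's leading term divides it; move 64/27u to the remainder.
  leading term v: no divisor's leading term divides it; move -32/27v to the remainder.
  leading term 1: no divisor's leading term divides it; move 64/27 to the remainder.
  remainder 64/27u - 32/27v + 64/27 ≠ 0; add k_3 = 64/27u - 32/27v + 64/27 to the basis.

S(h_1,k_3): lcm = u³. S = ½u²v - 4/3u² - 4/3uv + 64/27u - 68/27v + 100/27.
  leading term u²v: subtract (27/128uv)·k_3 from ½u²v - 4/3u² - 4/3uv + 64/27u - 68/27v + 100/27 → -4/3u² + ¼uv² - 11/6uv + 64/27u - 68/27v + 100/27
  leading term u²: subtract (-9/16u)·k_3 from -4/3u² + ¼uv² - 11/6uv + 64/27u - 68/27v + 100/27 → ¼uv² - 5/2uv + 100/27u - 68/27v + 100/27
  leading term uv²: subtract (27/256v²)·k_3 from ¼uv² - 5/2uv + 100/27u - 68/27v + 100/27 → -5/2uv + 100/27u + ⅛v³ - ¼v² - 68/27v + 100/27
  leading term uv: subtract (-135/128v)·k_3 from -5/2uv + 100/27u + ⅛v³ - ¼v² - 68/27v + 100/27 → 100/27u + ⅛v³ - 3/2v² - 1/54v + 100/27
  leading term u: subtract (25/16)·k_3 from 100/27u + ⅛v³ - 3/2v² - 1/54v + 100/27 → ⅛v³ - 3/2v² + 11/6v
  leading term v³: no divisor's leading term divides it; move ⅛v³ to the remainder.
  leading term v²: no divisor's leading term divides it; move -3/2v² to the remainder.
  leading term v: no divisor's leading term divides it; move 11/6v to the remainder.
  remainder ⅛v³ - 3/2v² + 11/6v ≠ 0; add k_4 = ⅛v³ - 3/2v² + 11/6v to the basis.

The other S-polynomials (S(h_2,k_3), S(h_1,k_4), S(h_2,k_4), S(k_3,k_4)) all reduce to 0 modulo the current basis, so we have a Gröbner basis.
Inter-reduce: drop elements whose leading term is divisible by another's, tail-reduce, and make monic.
Reduced Gröbner basis: {u - ½v + 1, v³ - 12v² + 44/3v}.

These coincide, so the ideals are equal.
The same test decides containment: I ⊆ J iff every generator of I reduces to 0 modulo a Gröbner basis of J.

Yes, the ideals are equal.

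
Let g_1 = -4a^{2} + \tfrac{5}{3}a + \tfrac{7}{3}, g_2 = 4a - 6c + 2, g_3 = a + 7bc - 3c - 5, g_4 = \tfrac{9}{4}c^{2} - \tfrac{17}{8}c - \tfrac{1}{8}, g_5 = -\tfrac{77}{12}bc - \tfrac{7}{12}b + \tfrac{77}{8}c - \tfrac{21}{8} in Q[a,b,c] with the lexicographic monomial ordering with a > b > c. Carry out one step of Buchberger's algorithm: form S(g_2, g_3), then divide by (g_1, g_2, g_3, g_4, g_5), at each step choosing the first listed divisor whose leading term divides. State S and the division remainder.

S(g_2, g_3) = -7bc + \tfrac{3}{2}c + \tfrac{11}{2}; remainder on division = \tfrac{7}{11}b - 9c + \tfrac{92}{11}.

lcm(LM(g_2), LM(g_3)) = a.
S = (lcm/LT(g_2))·g_2 − (lcm/LT(g_3))·g_3 = -7bc + \tfrac{3}{2}c + \tfrac{11}{2}.
Reduce S modulo (g_1, g_2, g_3, g_4, g_5) in that order:
  leading term bc: subtract (\tfrac{12}{11})·g_5 from -7bc + \tfrac{3}{2}c + \tfrac{11}{2} → \tfrac{7}{11}b - 9c + \tfrac{92}{11}
  leading term b: no divisor's leading term divides it; move \tfrac{7}{11}b to the remainder.
  leading term c: no divisor's leading term divides it; move -9c to the remainder.
  leading term 1: no divisor's leading term divides it; move \tfrac{92}{11} to the remainder.
The remainder \tfrac{7}{11}b - 9c + \tfrac{92}{11} is nonzero, so it would be added as the next basis element.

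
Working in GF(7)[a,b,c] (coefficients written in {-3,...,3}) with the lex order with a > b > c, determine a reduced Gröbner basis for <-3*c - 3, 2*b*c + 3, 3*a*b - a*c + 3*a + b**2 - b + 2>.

G = {a + 3, b + 2, c + 1}

f_1 = -3*c - 3, LT = c.
f_2 = 2*b*c + 3, LT = b*c.
f_3 = 3*a*b - a*c + 3*a + b**2 - b + 2, LT = a*b.

S(f_1,f_2): lcm = b*c. S = b + 2.
  reduce S modulo (f_1, f_2, f_3):
  remainder b + 2 ≠ 0; add g_4 = b + 2 to the basis.

S(f_2,f_3): lcm = a*b*c. S = -2*a*c**2 - a*c - 2*a + 2*b**2*c - 2*b*c - 3*c.
  reduce S modulo (f_1, f_2, f_3, g_4):
  remainder -3*a - 2 ≠ 0; add g_5 = -3*a - 2 to the basis.

The other S-polynomials (S(f_1,f_3), S(f_1,g_4), S(f_2,g_4), S(f_3,g_4), S(f_1,g_5), S(f_2,g_5), S(f_3,g_5), S(g_4,g_5)) all reduce to 0 modulo the current basis, so we have a Gröbner basis.
Inter-reduce: drop elements whose leading term is divisible by another's, tail-reduce, and make monic.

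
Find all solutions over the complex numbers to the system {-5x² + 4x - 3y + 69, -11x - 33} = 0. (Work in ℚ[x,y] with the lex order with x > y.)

Compute a lex Gröbner basis by Buchberger's algorithm.
f_1 = -5x² + 4x - 3y + 69, LT = x².
f_2 = -11x - 33, LT = x.

S(f_1,f_2): lcm = x². S = -19/5x + ⅗y - 69/5.
  leading term x: subtract (19/55)·f_2 from -19/5x + ⅗y - 69/5 → ⅗y - 12/5
  leading term y: no divisor's leading term divides it; move ⅗y to the remainder.
  leading term 1: no divisor's leading term divides it; move -12/5 to the remainder.
  remainder ⅗y - 12/5 ≠ 0; add h_3 = ⅗y - 12/5 to the basis.

S(f_1,h_3): leading monomials are coprime, so the S-polynomial reduces to 0 (Buchberger's first criterion).
S(f_2,h_3): leading monomials are coprime, so the S-polynomial reduces to 0 (Buchberger's first criterion).
Every S-polynomial of the final basis reduces to 0, so we have a Gröbner basis.
Inter-reduce: drop elements whose leading term is divisible by another's, tail-reduce, and make monic.
Reduced Gröbner basis: {x + 3, y - 4}.

From the last basis element, y - 4 = 0, so y takes values in {4}. Each choice, substituted upward through the basis, yields the corresponding point(s) of the solution set.
  y = 4: the earlier basis element becomes x + 3 = 0, giving x = -3 — point (-3, 4).
Substituting each solution back into the original system confirms all equations vanish.

{(-3, 4)}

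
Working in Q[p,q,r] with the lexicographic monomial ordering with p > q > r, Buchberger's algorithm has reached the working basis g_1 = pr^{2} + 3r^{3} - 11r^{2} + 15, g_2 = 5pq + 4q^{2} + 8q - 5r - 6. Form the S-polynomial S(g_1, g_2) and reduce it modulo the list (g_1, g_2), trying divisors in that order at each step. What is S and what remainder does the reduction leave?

S(g_1, g_2) = -\tfrac{4}{5}q^{2}r^{2} + 3qr^{3} - \tfrac{63}{5}qr^{2} + 15q + r^{3} + \tfrac{6}{5}r^{2}; remainder on division = -\tfrac{4}{5}q^{2}r^{2} + 3qr^{3} - \tfrac{63}{5}qr^{2} + 15q + r^{3} + \tfrac{6}{5}r^{2}.

lcm(LM(g_1), LM(g_2)) = pqr^{2}.
S = (lcm/LT(g_1))·g_1 − (lcm/LT(g_2))·g_2 = -\tfrac{4}{5}q^{2}r^{2} + 3qr^{3} - \tfrac{63}{5}qr^{2} + 15q + r^{3} + \tfrac{6}{5}r^{2}.
Reduce S modulo (g_1, g_2) in that order:
  leading term q^{2}r^{2}: no divisor's leading term divides it; move -\tfrac{4}{5}q^{2}r^{2} to the remainder.
  leading term qr^{3}: no divisor's leading term divides it; move 3qr^{3} to the remainder.
  leading term qr^{2}: no divisor's leading term divides it; move -\tfrac{63}{5}qr^{2} to the remainder.
  leading term q: no divisor's leading term divides it; move 15q to the remainder.
  leading term r^{3}: no divisor's leading term divides it; move r^{3} to the remainder.
  leading term r^{2}: no divisor's leading term divides it; move \tfrac{6}{5}r^{2} to the remainder.
The remainder -\tfrac{4}{5}q^{2}r^{2} + 3qr^{3} - \tfrac{63}{5}qr^{2} + 15q + r^{3} + \tfrac{6}{5}r^{2} is nonzero, so it would be added as the next basis element.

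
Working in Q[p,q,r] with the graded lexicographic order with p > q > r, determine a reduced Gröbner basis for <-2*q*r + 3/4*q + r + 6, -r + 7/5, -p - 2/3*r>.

f_1 = -2*q*r + 3/4*q + r + 6, LT = q*r.
f_2 = -r + 7/5, LT = r.
f_3 = -p - 2/3*r, LT = p.

S(f_1,f_2): lcm = q*r. S = 41/40*q - 1/2*r - 3.
  leading term q: no divisor's leading term divides it; move 41/40*q to the remainder.
  leading term r: subtract (1/2)·f_2 from -1/2*r - 3 → -37/10
  leading term 1: no divisor's leading term divides it; move -37/10 to the remainder.
  remainder 41/40*q - 37/10 ≠ 0; add g_4 = 41/40*q - 37/10 to the basis.

The other S-polynomials (S(f_1,f_3), S(f_2,f_3), S(f_1,g_4), S(f_2,g_4), S(f_3,g_4)) all reduce to 0 modulo the current basis, so we have a Gröbner basis.
Inter-reduce: drop elements whose leading term is divisible by another's, tail-reduce, and make monic.

G = {p + 14/15, q - 148/41, r - 7/5}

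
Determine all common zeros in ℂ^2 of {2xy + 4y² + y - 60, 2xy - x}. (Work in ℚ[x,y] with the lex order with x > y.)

Compute a lex Gröbner basis by Buchberger's algorithm.
f_1 = 2xy + 4y² + y - 60, LT = xy.
f_2 = 2xy - x, LT = xy.

S(f_1,f_2): lcm = xy. S = ½x + 2y² + ½y - 30.
  leading term x: no divisor's leading term divides it; move ½x to the remainder.
  leading term y²: no divisor's leading term divides it; move 2y² to the remainder.
  leading term y: no divisor's leading term divides it; move ½y to the remainder.
  leading term 1: no divisor's leading term divides it; move -30 to the remainder.
  remainder ½x + 2y² + ½y - 30 ≠ 0; add h_3 = ½x + 2y² + ½y - 30 to the basis.

S(f_1,h_3): lcm = xy. S = -4y³ + y² + 121/2y - 30.
  leading term y³: no divisor's leading term divides it; move -4y³ to the remainder.
  leading term y²: no divisor's leading term divides it; move y² to the remainder.
  leading term y: no divisor's leading term divides it; move 121/2y to the remainder.
  leading term 1: no divisor's leading term divides it; move -30 to the remainder.
  remainder -4y³ + y² + 121/2y - 30 ≠ 0; add h_4 = -4y³ + y² + 121/2y - 30 to the basis.

S(f_2,h_3): lcm = xy. S = -½x - 4y³ - y² + 60y.
  leading term x: subtract (-1)·h_3 from -½x - 4y³ - y² + 60y → -4y³ + y² + 121/2y - 30
  leading term y³: subtract (1)·h_4 from -4y³ + y² + 121/2y - 30 → 0
  remainder 0.

S(f_1,h_4): lcm = xy³. S = ¼xy² + 121/8xy - 15/2x + 2y⁴ + ½y³ - 30y².
  leading term xy²: subtract (⅛y)·f_1 from ¼xy² + 121/8xy - 15/2x + 2y⁴ + ½y³ - 30y² → 121/8xy - 15/2x + 2y⁴ - 241/8y² + 15/2y
  leading term xy: subtract (121/16)·f_1 from 121/8xy - 15/2x + 2y⁴ - 241/8y² + 15/2y → -15/2x + 2y⁴ - 483/8y² - 1/16y + 1815/4
  leading term x: subtract (-15)·h_3 from -15/2x + 2y⁴ - 483/8y² - 1/16y + 1815/4 → 2y⁴ - 243/8y² + 119/16y + 15/4
  leading term y⁴: subtract (-½y)·h_4 from 2y⁴ - 243/8y² + 119/16y + 15/4 → ½y³ - ⅛y² - 121/16y + 15/4
  leading term y³: subtract (-⅛)·h_4 from ½y³ - ⅛y² - 121/16y + 15/4 → 0
  remainder 0.

S(f_2,h_4): lcm = xy³. S = -¼xy² + 121/8xy - 15/2x.
  leading term xy²: subtract (-⅛y)·f_1 from -¼xy² + 121/8xy - 15/2x → 121/8xy - 15/2x + ½y³ + ⅛y² - 15/2y
  leading term xy: subtract (121/16)·f_1 from 121/8xy - 15/2x + ½y³ + ⅛y² - 15/2y → -15/2x + ½y³ - 241/8y² - 241/16y + 1815/4
  leading term x: subtract (-15)·h_3 from -15/2x + ½y³ - 241/8y² - 241/16y + 1815/4 → ½y³ - ⅛y² - 121/16y + 15/4
  leading term y³: subtract (-⅛)·h_4 from ½y³ - ⅛y² - 121/16y + 15/4 → 0
  remainder 0.

S(h_3,h_4): leading monomials are coprime, so the S-polynomial reduces to 0 (Buchberger's first criterion).
Every S-polynomial of the final basis reduces to 0, so we have a Gröbner basis.
Inter-reduce: drop elements whose leading term is divisible by another's, tail-reduce, and make monic.
Reduced Gröbner basis: {x + 4y² + y - 60, y³ - ¼y² - 121/8y + 15/2}.

Since the basis is lex-ordered, y³ - ¼y² - 121/8y + 15/2 is univariate in y. Its roots are {-4, 1/2, 15/4}. Back-substituting each root into the other basis elements fixes the other coordinates.
  y = -4: the earlier basis element becomes x = 0, giving x = 0 — point (0, -4).
  y = 1/2: the earlier basis element becomes x - 117/2 = 0, giving x = 117/2 — point (117/2, 1/2).
  y = 15/4: the earlier basis element becomes x = 0, giving x = 0 — point (0, 15/4).
Substituting each solution back into the original system confirms all equations vanish.
A lex Gröbner basis triangularizes the system, enabling back-substitution.

{(0, -4), (117/2, 1/2), (0, 15/4)}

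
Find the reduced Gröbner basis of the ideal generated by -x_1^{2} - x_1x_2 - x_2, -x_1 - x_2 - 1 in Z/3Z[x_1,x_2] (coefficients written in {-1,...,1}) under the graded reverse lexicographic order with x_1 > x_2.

This is the nonlinear analogue of row-reducing a linear system.

f_1 = -x_1^{2} - x_1x_2 - x_2, LT = x_1^{2}.
f_2 = -x_1 - x_2 - 1, LT = x_1.

S(f_1,f_2): lcm = x_1^{2}. S = -x_1 + x_2.
  leading term x_1: subtract (1)·f_2 from -x_1 + x_2 → -x_2 + 1
  leading term x_2: no divisor's leading term divides it; move -x_2 to the remainder.
  leading term 1: no divisor's leading term divides it; move 1 to the remainder.
  remainder -x_2 + 1 ≠ 0; add g_3 = -x_2 + 1 to the basis.

S(f_1,g_3): leading monomials are coprime, so the S-polynomial reduces to 0 (Buchberger's first criterion).
S(f_2,g_3): leading monomials are coprime, so the S-polynomial reduces to 0 (Buchberger's first criterion).
Every S-polynomial of the final basis reduces to 0, so we have a Gröbner basis.
Inter-reduce: drop elements whose leading term is divisible by another's, tail-reduce, and make monic.

G = {x_1 - 1, x_2 - 1}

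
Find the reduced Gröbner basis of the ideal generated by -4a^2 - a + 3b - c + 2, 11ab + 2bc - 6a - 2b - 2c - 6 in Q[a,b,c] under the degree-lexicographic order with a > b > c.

Buchberger's algorithm terminates because the ascending chain of leading-term ideals stabilizes.

f_1 = -4a^2 - a + 3b - c + 2, LT = a^2.
f_2 = 11ab + 2bc - 6a - 2b - 2c - 6, LT = ab.

S(f_1,f_2): lcm = a^2b. S = -2/11abc + 6/11a^2 + 19/44ab + 2/11ac - 3/4b^2 + 1/4bc + 6/11a - 1/2b.
  leading term abc: subtract (-2/121c)·f_2 from -2/11abc + 6/11a^2 + 19/44ab + 2/11ac - 3/4b^2 + 1/4bc + 6/11a - 1/2b → 4/121bc^2 + 6/11a^2 + 19/44ab + 10/121ac - 3/4b^2 + 105/484bc - 4/121c^2 + 6/11a - 1/2b - 12/121c
  leading term bc^2: no divisor's leading term divides it; move 4/121bc^2 to the remainder.
  leading term a^2: subtract (-3/22)·f_1 from 6/11a^2 + 19/44ab + 10/121ac - 3/4b^2 + 105/484bc - 4/121c^2 + 6/11a - 1/2b - 12/121c → 19/44ab + 10/121ac - 3/4b^2 + 105/484bc - 4/121c^2 + 9/22a - 1/11b - 57/242c + 3/11
  leading term ab: subtract (19/484)·f_2 from 19/44ab + 10/121ac - 3/4b^2 + 105/484bc - 4/121c^2 + 9/22a - 1/11b - 57/242c + 3/11 → 10/121ac - 3/4b^2 + 67/484bc - 4/121c^2 + 78/121a - 3/242b - 19/121c + 123/242
  leading term ac: no divisor's leading term divides it; move 10/121ac to the remainder.
  leading term b^2: no divisor's leading term divides it; move -3/4b^2 to the remainder.
  leading term bc: no divisor's leading term divides it; move 67/484bc to the remainder.
  leading term c^2: no divisor's leading term divides it; move -4/121c^2 to the remainder.
  leading term a: no divisor's leading term divides it; move 78/121a to the remainder.
  leading term b: no divisor's leading term divides it; move -3/242b to the remainder.
  leading term c: no divisor's leading term divides it; move -19/121c to the remainder.
  leading term 1: no divisor's leading term divides it; move 123/242 to the remainder.
  remainder 4/121bc^2 + 10/121ac - 3/4b^2 + 67/484bc - 4/121c^2 + 78/121a - 3/242b - 19/121c + 123/242 ≠ 0; add g_3 = 4/121bc^2 + 10/121ac - 3/4b^2 + 67/484bc - 4/121c^2 + 78/121a - 3/242b - 19/121c + 123/242 to the basis.

The other S-polynomials (S(f_1,g_3), S(f_2,g_3)) all reduce to 0 modulo the current basis, so we have a Gröbner basis.

G = {bc^2 + 5/2ac - 363/16b^2 + 67/16bc - c^2 + 39/2a - 3/8b - 19/4c + 123/8, a^2 + 1/4a - 3/4b + 1/4c - 1/2, ab + 2/11bc - 6/11a - 2/11b - 2/11c - 6/11}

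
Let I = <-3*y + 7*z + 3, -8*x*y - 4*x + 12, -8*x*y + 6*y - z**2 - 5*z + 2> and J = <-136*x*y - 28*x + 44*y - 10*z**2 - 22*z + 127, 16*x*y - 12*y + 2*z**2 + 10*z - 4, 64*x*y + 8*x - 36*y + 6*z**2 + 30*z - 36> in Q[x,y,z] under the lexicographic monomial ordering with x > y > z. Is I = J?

No, the ideals differ.

Since reduced Gröbner bases are canonical representatives of ideals under a given ordering, it suffices to compute and compare them.
Buchberger on the first generating set:
f_1 = -3*y + 7*z + 3, LT = y.
f_2 = -8*x*y - 4*x + 12, LT = x*y.
f_3 = -8*x*y + 6*y - z**2 - 5*z + 2, LT = x*y.

S(f_1,f_2): lcm = x*y. S = -7/3*x*z - 3/2*x + 3/2.
  reduce S modulo (f_1, f_2, f_3):
  remainder -7/3*x*z - 3/2*x + 3/2 ≠ 0; add g_4 = -7/3*x*z - 3/2*x + 3/2 to the basis.

S(f_1,f_3): lcm = x*y. S = -7/3*x*z - x + 3/4*y - 1/8*z**2 - 5/8*z + 1/4.
  reduce S modulo (f_1, f_2, f_3, g_4):
  remainder 1/2*x - 1/8*z**2 + 9/8*z - 1/2 ≠ 0; add g_5 = 1/2*x - 1/8*z**2 + 9/8*z - 1/2 to the basis.

S(f_3,g_4): lcm = x*y*z. S = -9/14*x*y - 3/4*y*z + 9/14*y + 1/8*z**3 + 5/8*z**2 - 1/4*z.
  reduce S modulo (f_1, f_2, f_3, g_4, g_5):
  remainder 1/8*z**3 - 117/112*z**2 - 25/112*z ≠ 0; add g_6 = 1/8*z**3 - 117/112*z**2 - 25/112*z to the basis.

The other S-polynomials (S(f_2,f_3), S(f_1,g_4), S(f_2,g_4), S(f_1,g_5), S(f_2,g_5), S(f_3,g_5), S(g_4,g_5), S(f_1,g_6), S(f_2,g_6), S(f_3,g_6), S(g_4,g_6), S(g_5,g_6)) all reduce to 0 modulo the current basis, so we have a Gröbner basis.
Inter-reduce: drop elements whose leading term is divisible by another's, tail-reduce, and make monic.
Reduced Gröbner basis: {x - 1/4*z**2 + 9/4*z - 1, y - 7/3*z - 1, z**3 - 117/14*z**2 - 25/14*z}.

Buchberger on the second generating set:
h_1 = -136*x*y - 28*x + 44*y - 10*z**2 - 22*z + 127, LT = x*y.
h_2 = 16*x*y - 12*y + 2*z**2 + 10*z - 4, LT = x*y.
h_3 = 64*x*y + 8*x - 36*y + 6*z**2 + 30*z - 36, LT = x*y.

S(h_1,h_2): lcm = x*y. S = 7/34*x + 29/68*y - 7/136*z**2 - 63/136*z - 93/136.
  reduce S modulo (h_1, h_2, h_3):
  remainder 7/34*x + 29/68*y - 7/136*z**2 - 63/136*z - 93/136 ≠ 0; add k_4 = 7/34*x + 29/68*y - 7/136*z**2 - 63/136*z - 93/136 to the basis.

S(h_1,h_3): lcm = x*y. S = 11/136*x + 65/272*y - 11/544*z**2 - 167/544*z - 101/272.
  reduce S modulo (h_1, h_2, h_3, k_4):
  remainder 1/14*y - 1/8*z - 23/224 ≠ 0; add k_5 = 1/14*y - 1/8*z - 23/224 to the basis.

S(h_1,k_4): lcm = x*y. S = 7/34*x - 29/14*y**2 + 1/4*y*z**2 + 9/4*y*z + 1427/476*y + 5/68*z**2 + 11/68*z - 127/136.
  reduce S modulo (h_1, h_2, h_3, k_4, k_5):
  remainder 7/16*z**3 - 123/64*z**2 - 33/16*z - 427/512 ≠ 0; add k_6 = 7/16*z**3 - 123/64*z**2 - 33/16*z - 427/512 to the basis.

The other S-polynomials (S(h_2,h_3), S(h_2,k_4), S(h_3,k_4), S(h_1,k_5), S(h_2,k_5), S(h_3,k_5), S(k_4,k_5), S(h_1,k_6), S(h_2,k_6), S(h_3,k_6), S(k_4,k_6), S(k_5,k_6)) all reduce to 0 modulo the current basis, so we have a Gröbner basis.
Inter-reduce: drop elements whose leading term is divisible by another's, tail-reduce, and make monic.
Reduced Gröbner basis: {x - 1/4*z**2 + 11/8*z - 11/32, y - 7/4*z - 23/16, z**3 - 123/28*z**2 - 33/7*z - 61/32}.

The bases are distinct; the ideals are different.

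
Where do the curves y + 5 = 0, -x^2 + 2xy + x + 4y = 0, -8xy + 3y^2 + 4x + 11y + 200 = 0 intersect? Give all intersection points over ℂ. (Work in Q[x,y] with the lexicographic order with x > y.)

{(-5, -5)}

Compute a lex Gröbner basis by Buchberger's algorithm.
f_1 = y + 5, LT = y.
f_2 = -x^2 + 2xy + x + 4y, LT = x^2.
f_3 = -8xy + 4x + 3y^2 + 11y + 200, LT = xy.

S(f_1,f_3): lcm = xy. S = 11/2x + 3/8y^2 + 11/8y + 25.
  reduce S modulo (f_1, f_2, f_3):
  remainder 11/2x + 55/2 ≠ 0; add h_4 = 11/2x + 55/2 to the basis.

The other S-polynomials (S(f_1,f_2), S(f_2,f_3), S(f_1,h_4), S(f_2,h_4), S(f_3,h_4)) all reduce to 0 modulo the current basis, so we have a Gröbner basis.
Inter-reduce: drop elements whose leading term is divisible by another's, tail-reduce, and make monic.
Reduced Gröbner basis: {x + 5, y + 5}.

From the last basis element, y + 5 = 0, so y takes values in {-5}. Each choice, substituted upward through the basis, yields the corresponding point(s) of the solution set.
  y = -5: the earlier basis element becomes x + 5 = 0, giving x = -5 — point (-5, -5).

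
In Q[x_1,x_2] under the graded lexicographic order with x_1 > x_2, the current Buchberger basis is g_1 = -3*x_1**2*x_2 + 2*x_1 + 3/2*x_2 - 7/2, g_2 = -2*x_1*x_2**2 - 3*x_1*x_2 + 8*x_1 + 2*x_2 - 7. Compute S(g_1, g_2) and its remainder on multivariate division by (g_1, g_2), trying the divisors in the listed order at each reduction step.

S(g_1, g_2) = -3/2*x_1**2*x_2 + 4*x_1**2 + 1/3*x_1*x_2 - 1/2*x_2**2 - 7/2*x_1 + 7/6*x_2; remainder on division = 4*x_1**2 + 1/3*x_1*x_2 - 1/2*x_2**2 - 9/2*x_1 + 5/12*x_2 + 7/4.

lcm(LM(g_1), LM(g_2)) = x_1**2*x_2**2.
S = (lcm/LT(g_1))·g_1 − (lcm/LT(g_2))·g_2 = -3/2*x_1**2*x_2 + 4*x_1**2 + 1/3*x_1*x_2 - 1/2*x_2**2 - 7/2*x_1 + 7/6*x_2.
Reduce S modulo (g_1, g_2) in that order:
  leading term x_1**2*x_2: subtract (1/2)·g_1 from -3/2*x_1**2*x_2 + 4*x_1**2 + 1/3*x_1*x_2 - 1/2*x_2**2 - 7/2*x_1 + 7/6*x_2 → 4*x_1**2 + 1/3*x_1*x_2 - 1/2*x_2**2 - 9/2*x_1 + 5/12*x_2 + 7/4
  leading term x_1**2: no divisor's leading term divides it; move 4*x_1**2 to the remainder.
  leading term x_1*x_2: no divisor's leading term divides it; move 1/3*x_1*x_2 to the remainder.
  leading term x_2**2: no divisor's leading term divides it; move -1/2*x_2**2 to the remainder.
  leading term x_1: no divisor's leading term divides it; move -9/2*x_1 to the remainder.
  leading term x_2: no divisor's leading term divides it; move 5/12*x_2 to the remainder.
  leading term 1: no divisor's leading term divides it; move 7/4 to the remainder.
The remainder 4*x_1**2 + 1/3*x_1*x_2 - 1/2*x_2**2 - 9/2*x_1 + 5/12*x_2 + 7/4 is nonzero, so it would be added as the next basis element.
This is the inner loop of Buchberger's algorithm — each nonzero remainder becomes a new basis element.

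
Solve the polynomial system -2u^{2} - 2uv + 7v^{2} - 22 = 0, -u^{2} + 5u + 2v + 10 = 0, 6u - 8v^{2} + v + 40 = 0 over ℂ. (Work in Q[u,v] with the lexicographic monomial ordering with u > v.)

Compute a lex Gröbner basis by Buchberger's algorithm.
f_1 = -2u^{2} - 2uv + 7v^{2} - 22, LT = u^{2}.
f_2 = -u^{2} + 5u + 2v + 10, LT = u^{2}.
f_3 = 6u - 8v^{2} + v + 40, LT = u.

S(f_1,f_2): lcm = u^{2}. S = uv + 5u - \tfrac{7}{2}v^{2} + 2v + 21.
  leading term uv: subtract (\tfrac{1}{6}v)·f_3 from uv + 5u - \tfrac{7}{2}v^{2} + 2v + 21 → 5u + \tfrac{4}{3}v^{3} - \tfrac{11}{3}v^{2} - \tfrac{14}{3}v + 21
  leading term u: subtract (\tfrac{5}{6})·f_3 from 5u + \tfrac{4}{3}v^{3} - \tfrac{11}{3}v^{2} - \tfrac{14}{3}v + 21 → \tfrac{4}{3}v^{3} + 3v^{2} - \tfrac{11}{2}v - \tfrac{37}{3}
  leading term v^{3}: no divisor's leading term divides it; move \tfrac{4}{3}v^{3} to the remainder.
  leading term v^{2}: no divisor's leading term divides it; move 3v^{2} to the remainder.
  leading term v: no divisor's leading term divides it; move -\tfrac{11}{2}v to the remainder.
  leading term 1: no divisor's leading term divides it; move -\tfrac{37}{3} to the remainder.
  remainder \tfrac{4}{3}v^{3} + 3v^{2} - \tfrac{11}{2}v - \tfrac{37}{3} ≠ 0; add h_4 = \tfrac{4}{3}v^{3} + 3v^{2} - \tfrac{11}{2}v - \tfrac{37}{3} to the basis.

S(f_1,f_3): lcm = u^{2}. S = \tfrac{4}{3}uv^{2} + \tfrac{5}{6}uv - \tfrac{20}{3}u - \tfrac{7}{2}v^{2} + 11.
  leading term uv^{2}: subtract (\tfrac{2}{9}v^{2})·f_3 from \tfrac{4}{3}uv^{2} + \tfrac{5}{6}uv - \tfrac{20}{3}u - \tfrac{7}{2}v^{2} + 11 → \tfrac{5}{6}uv - \tfrac{20}{3}u + \tfrac{16}{9}v^{4} - \tfrac{2}{9}v^{3} - \tfrac{223}{18}v^{2} + 11
  leading term uv: subtract (\tfrac{5}{36}v)·f_3 from \tfrac{5}{6}uv - \tfrac{20}{3}u + \tfrac{16}{9}v^{4} - \tfrac{2}{9}v^{3} - \tfrac{223}{18}v^{2} + 11 → -\tfrac{20}{3}u + \tfrac{16}{9}v^{4} + \tfrac{8}{9}v^{3} - \tfrac{451}{36}v^{2} - \tfrac{50}{9}v + 11
  leading term u: subtract (-\tfrac{10}{9})·f_3 from -\tfrac{20}{3}u + \tfrac{16}{9}v^{4} + \tfrac{8}{9}v^{3} - \tfrac{451}{36}v^{2} - \tfrac{50}{9}v + 11 → \tfrac{16}{9}v^{4} + \tfrac{8}{9}v^{3} - \tfrac{257}{12}v^{2} - \tfrac{40}{9}v + \tfrac{499}{9}
  leading term v^{4}: subtract (\tfrac{4}{3}v)·h_4 from \tfrac{16}{9}v^{4} + \tfrac{8}{9}v^{3} - \tfrac{257}{12}v^{2} - \tfrac{40}{9}v + \tfrac{499}{9} → -\tfrac{28}{9}v^{3} - \tfrac{169}{12}v^{2} + 12v + \tfrac{499}{9}
  leading term v^{3}: subtract (-\tfrac{7}{3})·h_4 from -\tfrac{28}{9}v^{3} - \tfrac{169}{12}v^{2} + 12v + \tfrac{499}{9} → -\tfrac{85}{12}v^{2} - \tfrac{5}{6}v + \tfrac{80}{3}
  leading term v^{2}: no divisor's leading term divides it; move -\tfrac{85}{12}v^{2} to the remainder.
  leading term v: no divisor's leading term divides it; move -\tfrac{5}{6}v to the remainder.
  leading term 1: no divisor's leading term divides it; move \tfrac{80}{3} to the remainder.
  remainder -\tfrac{85}{12}v^{2} - \tfrac{5}{6}v + \tfrac{80}{3} ≠ 0; add h_5 = -\tfrac{85}{12}v^{2} - \tfrac{5}{6}v + \tfrac{80}{3} to the basis.

S(h_4,h_5): lcm = v^{3}. S = \tfrac{145}{68}v^{2} - \tfrac{49}{136}v - \tfrac{37}{4}.
  leading term v^{2}: subtract (-\tfrac{87}{289})·h_5 from \tfrac{145}{68}v^{2} - \tfrac{49}{136}v - \tfrac{37}{4} → -\tfrac{1413}{2312}v - \tfrac{1413}{1156}
  leading term v: no divisor's leading term divides it; move -\tfrac{1413}{2312}v to the remainder.
  leading term 1: no divisor's leading term divides it; move -\tfrac{1413}{1156} to the remainder.
  remainder -\tfrac{1413}{2312}v - \tfrac{1413}{1156} ≠ 0; add h_6 = -\tfrac{1413}{2312}v - \tfrac{1413}{1156} to the basis.

The other S-polynomials (S(f_2,f_3), S(f_1,h_4), S(f_2,h_4), S(f_3,h_4), S(f_1,h_5), S(f_2,h_5), S(f_3,h_5), S(f_1,h_6), S(f_2,h_6), S(f_3,h_6), S(h_4,h_6), S(h_5,h_6)) all reduce to 0 modulo the current basis, so we have a Gröbner basis.
Inter-reduce: drop elements whose leading term is divisible by another's, tail-reduce, and make monic.
Reduced Gröbner basis: {u + 1, v + 2}.

Since the basis is lex-ordered, v + 2 is univariate in v. Its roots are {-2}. Back-substituting each root into the other basis elements fixes the other coordinates.
  v = -2: the earlier basis element becomes u + 1 = 0, giving u = -1 — point (-1, -2).

{(-1, -2)}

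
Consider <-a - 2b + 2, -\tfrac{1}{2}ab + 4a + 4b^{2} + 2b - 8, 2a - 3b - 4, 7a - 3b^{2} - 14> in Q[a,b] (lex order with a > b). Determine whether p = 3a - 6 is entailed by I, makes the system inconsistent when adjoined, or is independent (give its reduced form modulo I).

3a - 6 lies in I (it reduces to 0).

First compute the reduced Gröbner basis of I by Buchberger's algorithm.
f_1 = -a - 2b + 2, LT = a.
f_2 = -\tfrac{1}{2}ab + 4a + 4b^{2} + 2b - 8, LT = ab.
f_3 = 2a - 3b - 4, LT = a.
f_4 = 7a - 3b^{2} - 14, LT = a.

S(f_1,f_2): lcm = ab. S = 8a + 10b^{2} + 2b - 16.
  leading term a: subtract (-8)·f_1 from 8a + 10b^{2} + 2b - 16 → 10b^{2} - 14b
  leading term b^{2}: no divisor's leading term divides it; move 10b^{2} to the remainder.
  leading term b: no divisor's leading term divides it; move -14b to the remainder.
  remainder 10b^{2} - 14b ≠ 0; add h_5 = 10b^{2} - 14b to the basis.

S(f_1,f_3): lcm = a. S = \tfrac{7}{2}b.
  leading term b: no divisor's leading term divides it; move \tfrac{7}{2}b to the remainder.
  remainder \tfrac{7}{2}b ≠ 0; add h_6 = \tfrac{7}{2}b to the basis.

S(f_1,f_4): lcm = a. S = \tfrac{3}{7}b^{2} + 2b.
  leading term b^{2}: subtract (\tfrac{3}{70})·h_5 from \tfrac{3}{7}b^{2} + 2b → \tfrac{13}{5}b
  leading term b: subtract (\tfrac{26}{35})·h_6 from \tfrac{13}{5}b → 0
  remainder 0.

S(f_2,f_3): lcm = ab. S = -8a - \tfrac{13}{2}b^{2} - 2b + 16.
  leading term a: subtract (8)·f_1 from -8a - \tfrac{13}{2}b^{2} - 2b + 16 → -\tfrac{13}{2}b^{2} + 14b
  leading term b^{2}: subtract (-\tfrac{13}{20})·h_5 from -\tfrac{13}{2}b^{2} + 14b → \tfrac{49}{10}b
  leading term b: subtract (\tfrac{7}{5})·h_6 from \tfrac{49}{10}b → 0
  remainder 0.

S(f_2,f_4): lcm = ab. S = -8a + \tfrac{3}{7}b^{3} - 8b^{2} - 2b + 16.
  leading term a: subtract (8)·f_1 from -8a + \tfrac{3}{7}b^{3} - 8b^{2} - 2b + 16 → \tfrac{3}{7}b^{3} - 8b^{2} + 14b
  leading term b^{3}: subtract (\tfrac{3}{70}b)·h_5 from \tfrac{3}{7}b^{3} - 8b^{2} + 14b → -\tfrac{37}{5}b^{2} + 14b
  leading term b^{2}: subtract (-\tfrac{37}{50})·h_5 from -\tfrac{37}{5}b^{2} + 14b → \tfrac{91}{25}b
  leading term b: subtract (\tfrac{26}{25})·h_6 from \tfrac{91}{25}b → 0
  remainder 0.

S(f_3,f_4): lcm = a. S = \tfrac{3}{7}b^{2} - \tfrac{3}{2}b.
  leading term b^{2}: subtract (\tfrac{3}{70})·h_5 from \tfrac{3}{7}b^{2} - \tfrac{3}{2}b → -\tfrac{9}{10}b
  leading term b: subtract (-\tfrac{9}{35})·h_6 from -\tfrac{9}{10}b → 0
  remainder 0.

S(f_1,h_5): leading monomials are coprime, so the S-polynomial reduces to 0 (Buchberger's first criterion).
S(f_2,h_5): lcm = ab^{2}. S = -\tfrac{33}{5}ab - 8b^{3} - 4b^{2} + 16b.
  leading term ab: subtract (\tfrac{33}{5}b)·f_1 from -\tfrac{33}{5}ab - 8b^{3} - 4b^{2} + 16b → -8b^{3} + \tfrac{46}{5}b^{2} + \tfrac{14}{5}b
  leading term b^{3}: subtract (-\tfrac{4}{5}b)·h_5 from -8b^{3} + \tfrac{46}{5}b^{2} + \tfrac{14}{5}b → -2b^{2} + \tfrac{14}{5}b
  leading term b^{2}: subtract (-\tfrac{1}{5})·h_5 from -2b^{2} + \tfrac{14}{5}b → 0
  remainder 0.

S(f_3,h_5): leading monomials are coprime, so the S-polynomial reduces to 0 (Buchberger's first criterion).
S(f_4,h_5): leading monomials are coprime, so the S-polynomial reduces to 0 (Buchberger's first criterion).
S(f_1,h_6): leading monomials are coprime, so the S-polynomial reduces to 0 (Buchberger's first criterion).
S(f_2,h_6): lcm = ab. S = -8a - 8b^{2} - 4b + 16.
  leading term a: subtract (8)·f_1 from -8a - 8b^{2} - 4b + 16 → -8b^{2} + 12b
  leading term b^{2}: subtract (-\tfrac{4}{5})·h_5 from -8b^{2} + 12b → \tfrac{4}{5}b
  leading term b: subtract (\tfrac{8}{35})·h_6 from \tfrac{4}{5}b → 0
  remainder 0.

S(f_3,h_6): leading monomials are coprime, so the S-polynomial reduces to 0 (Buchberger's first criterion).
S(f_4,h_6): leading monomials are coprime, so the S-polynomial reduces to 0 (Buchberger's first criterion).
S(h_5,h_6): lcm = b^{2}. S = -\tfrac{7}{5}b.
  leading term b: subtract (-\tfrac{2}{5})·h_6 from -\tfrac{7}{5}b → 0
  remainder 0.

Every S-polynomial of the final basis reduces to 0, so we have a Gröbner basis.
Inter-reduce: drop elements whose leading term is divisible by another's, tail-reduce, and make monic.
Reduced Gröbner basis: {a - 2, b}.
Label its elements g_1 = a - 2, g_2 = b.

Reduce p = 3a - 6 modulo G:
  leading term a: subtract (3)·g_1 from 3a - 6 → 0
  normal form = 0.
Since the normal form is 0, p ∈ I.

Ideal membership is decidable via reduction modulo a Gröbner basis.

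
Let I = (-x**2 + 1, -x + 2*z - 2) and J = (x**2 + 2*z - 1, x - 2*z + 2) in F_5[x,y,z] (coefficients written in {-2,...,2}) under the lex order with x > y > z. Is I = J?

Equality of ideals is decidable: compute both reduced Gröbner bases (unique for the ordering) and check whether they agree.
Buchberger on the first generating set:
f_1 = -x**2 + 1, LT = x**2.
f_2 = -x + 2*z - 2, LT = x.

S(f_1,f_2): lcm = x**2. S = 2*x*z - 2*x - 1.
  reduce S modulo (f_1, f_2):
  remainder -z**2 + 2*z - 2 ≠ 0; add g_3 = -z**2 + 2*z - 2 to the basis.

The other S-polynomials (S(f_1,g_3), S(f_2,g_3)) all reduce to 0 modulo the current basis, so we have a Gröbner basis.
Inter-reduce: drop elements whose leading term is divisible by another's, tail-reduce, and make monic.
Reduced Gröbner basis: {x - 2*z + 2, z**2 - 2*z + 2}.

Buchberger on the second generating set:
h_1 = x**2 + 2*z - 1, LT = x**2.
h_2 = x - 2*z + 2, LT = x.

S(h_1,h_2): lcm = x**2. S = 2*x*z - 2*x + 2*z - 1.
  reduce S modulo (h_1, h_2):
  remainder -z**2 - z - 2 ≠ 0; add k_3 = -z**2 - z - 2 to the basis.

The other S-polynomials (S(h_1,k_3), S(h_2,k_3)) all reduce to 0 modulo the current basis, so we have a Gröbner basis.
Inter-reduce: drop elements whose leading term is divisible by another's, tail-reduce, and make monic.
Reduced Gröbner basis: {x - 2*z + 2, z**2 + z + 2}.

The bases are distinct; the ideals are different.

No, the ideals differ.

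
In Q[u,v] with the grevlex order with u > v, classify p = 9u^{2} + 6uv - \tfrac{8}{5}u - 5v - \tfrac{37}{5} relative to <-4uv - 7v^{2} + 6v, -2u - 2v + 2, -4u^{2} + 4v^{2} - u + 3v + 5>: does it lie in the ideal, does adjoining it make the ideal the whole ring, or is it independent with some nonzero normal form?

9u^{2} + 6uv - \tfrac{8}{5}u - 5v - \tfrac{37}{5} lies in I (it reduces to 0).

First compute the reduced Gröbner basis of I by Buchberger's algorithm.
f_1 = -4uv - 7v^{2} + 6v, LT = uv.
f_2 = -2u - 2v + 2, LT = u.
f_3 = -4u^{2} + 4v^{2} - u + 3v + 5, LT = u^{2}.

S(f_1,f_2): lcm = uv. S = \tfrac{3}{4}v^{2} - \tfrac{1}{2}v.
  reduce S modulo (f_1, f_2, f_3):
  remainder \tfrac{3}{4}v^{2} - \tfrac{1}{2}v ≠ 0; add h_4 = \tfrac{3}{4}v^{2} - \tfrac{1}{2}v to the basis.

S(f_1,f_3): lcm = u^{2}v. S = \tfrac{7}{4}uv^{2} + v^{3} - \tfrac{7}{4}uv + \tfrac{3}{4}v^{2} + \tfrac{5}{4}v.
  reduce S modulo (f_1, f_2, f_3, h_4):
  remainder 2v ≠ 0; add h_5 = 2v to the basis.

The other S-polynomials (S(f_2,f_3), S(f_1,h_4), S(f_2,h_4), S(f_3,h_4), S(f_1,h_5), S(f_2,h_5), S(f_3,h_5), S(h_4,h_5)) all reduce to 0 modulo the current basis, so we have a Gröbner basis.
Inter-reduce: drop elements whose leading term is divisible by another's, tail-reduce, and make monic.
Reduced Gröbner basis: {u - 1, v}.
Label its elements g_1 = u - 1, g_2 = v.

Reduce p = 9u^{2} + 6uv - \tfrac{8}{5}u - 5v - \tfrac{37}{5} modulo G:
  leading term u^{2}: subtract (9u)·g_1 from 9u^{2} + 6uv - \tfrac{8}{5}u - 5v - \tfrac{37}{5} → 6uv + \tfrac{37}{5}u - 5v - \tfrac{37}{5}
  leading term uv: subtract (6v)·g_1 from 6uv + \tfrac{37}{5}u - 5v - \tfrac{37}{5} → \tfrac{37}{5}u + v - \tfrac{37}{5}
  leading term u: subtract (\tfrac{37}{5})·g_1 from \tfrac{37}{5}u + v - \tfrac{37}{5} → v
  leading term v: subtract (1)·g_2 from v → 0
  normal form = 0.
Since the normal form is 0, p ∈ I.

The remainder on division by a Gröbner basis is unique — it is the normal form.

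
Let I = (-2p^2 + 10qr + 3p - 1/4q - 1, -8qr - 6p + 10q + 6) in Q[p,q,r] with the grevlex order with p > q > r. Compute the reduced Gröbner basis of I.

G = {p^2 + 9/4p - 49/8q - 13/4, qr + 3/4p - 5/4q - 3/4}

This is the nonlinear analogue of row-reducing a linear system.

f_1 = -2p^2 + 10qr + 3p - 1/4q - 1, LT = p^2.
f_2 = -8qr - 6p + 10q + 6, LT = qr.

S(f_1,f_2): leading monomials are coprime, so the S-polynomial reduces to 0 (Buchberger's first criterion).
Every S-polynomial of the final basis reduces to 0, so we have a Gröbner basis.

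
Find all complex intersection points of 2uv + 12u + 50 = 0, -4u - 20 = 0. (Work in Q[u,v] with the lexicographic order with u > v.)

Compute a lex Gröbner basis by Buchberger's algorithm.
f_1 = 2uv + 12u + 50, LT = uv.
f_2 = -4u - 20, LT = u.

S(f_1,f_2): lcm = uv. S = 6u - 5v + 25.
  leading term u: subtract (-3/2)·f_2 from 6u - 5v + 25 → -5v - 5
  leading term v: no divisor's leading term divides it; move -5v to the remainder.
  leading term 1: no divisor's leading term divides it; move -5 to the remainder.
  remainder -5v - 5 ≠ 0; add h_3 = -5v - 5 to the basis.

The other S-polynomials (S(f_1,h_3), S(f_2,h_3)) all reduce to 0 modulo the current basis, so we have a Gröbner basis.
Inter-reduce: drop elements whose leading term is divisible by another's, tail-reduce, and make monic.
Reduced Gröbner basis: {u + 5, v + 1}.

Elimination: the polynomial v + 1 lies in the elimination ideal for v, so v ∈ {-1}. For each such v, the remaining basis elements (now univariate) give the rest of the solution.
  v = -1: the earlier basis element becomes u + 5 = 0, giving u = -5 — point (-5, -1).
Each listed point satisfies every original equation (direct substitution).
A lex Gröbner basis triangularizes the system, enabling back-substitution.

{(-5, -1)}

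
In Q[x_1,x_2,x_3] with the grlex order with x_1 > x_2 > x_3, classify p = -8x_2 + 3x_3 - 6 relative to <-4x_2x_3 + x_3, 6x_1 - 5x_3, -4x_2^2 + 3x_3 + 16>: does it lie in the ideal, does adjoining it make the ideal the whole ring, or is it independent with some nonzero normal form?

First compute the reduced Gröbner basis of I by Buchberger's algorithm.
f_1 = -4x_2x_3 + x_3, LT = x_2x_3.
f_2 = 6x_1 - 5x_3, LT = x_1.
f_3 = -4x_2^2 + 3x_3 + 16, LT = x_2^2.

S(f_1,f_3): lcm = x_2^2x_3. S = -1/4x_2x_3 + 3/4x_3^2 + 4x_3.
  reduce S modulo (f_1, f_2, f_3):
  remainder 3/4x_3^2 + 63/16x_3 ≠ 0; add h_4 = 3/4x_3^2 + 63/16x_3 to the basis.

The other S-polynomials (S(f_1,f_2), S(f_2,f_3), S(f_1,h_4), S(f_2,h_4), S(f_3,h_4)) all reduce to 0 modulo the current basis, so we have a Gröbner basis.
Inter-reduce: drop elements whose leading term is divisible by another's, tail-reduce, and make monic.
Reduced Gröbner basis: {x_2^2 - 3/4x_3 - 4, x_2x_3 - 1/4x_3, x_3^2 + 21/4x_3, x_1 - 5/6x_3}.
Label its elements g_1 = x_2^2 - 3/4x_3 - 4, g_2 = x_2x_3 - 1/4x_3, g_3 = x_3^2 + 21/4x_3, g_4 = x_1 - 5/6x_3.

Reduce p = -8x_2 + 3x_3 - 6 modulo G:
  leading term x_2: no divisor's leading term divides it; move -8x_2 to the remainder.
  leading term x_3: no divisor's leading term divides it; move 3x_3 to the remainder.
  leading term 1: no divisor's leading term divides it; move -6 to the remainder.
  normal form = -8x_2 + 3x_3 - 6.
The normal form is nonzero, so p ∉ I. Since p minus its normal form lies in I, I + (p) = I + (r) where r = -8x_2 + 3x_3 - 6; decide whether this ideal is the whole ring.
Run Buchberger on G together with r (pairs among the g_i already reduce to 0 since G is a Gröbner basis):
g_1 = x_2^2 - 3/4x_3 - 4, LT = x_2^2.
g_2 = x_2x_3 - 1/4x_3, LT = x_2x_3.
g_3 = x_3^2 + 21/4x_3, LT = x_3^2.
g_4 = x_1 - 5/6x_3, LT = x_1.
r = -8x_2 + 3x_3 - 6, LT = x_2.

S(g_1,r): lcm = x_2^2. S = 3/8x_2x_3 - 3/4x_2 - 3/4x_3 - 4.
  reduce S modulo (g_1, g_2, g_3, g_4, r):
  remainder -15/16x_3 - 55/16 ≠ 0; add m_6 = -15/16x_3 - 55/16 to the basis.

S(g_2,r): lcm = x_2x_3. S = 3/8x_3^2 - x_3.
  reduce S modulo (g_1, g_2, g_3, g_4, r, m_6):
  remainder 1045/96 ≠ 0; add m_7 = 1045/96 to the basis.

The other S-polynomials (S(g_1,g_2), S(g_1,g_3), S(g_1,g_4), S(g_2,g_3), S(g_2,g_4), S(g_3,g_4), S(g_3,r), S(g_4,r), S(g_1,m_6), S(g_2,m_6), S(g_3,m_6), S(g_4,m_6), S(r,m_6), S(g_1,m_7), S(g_2,m_7), S(g_3,m_7), S(g_4,m_7), S(r,m_7), S(m_6,m_7)) all reduce to 0 modulo the current basis, so we have a Gröbner basis.
Inter-reduce: drop elements whose leading term is divisible by another's, tail-reduce, and make monic.
Reduced Gröbner basis: {1}.
The reduced Gröbner basis of I + (p) is {1}: the ideal is the whole ring, so the enlarged system has no common solution — adjoining p is inconsistent.

The remainder on division by a Gröbner basis is unique — it is the normal form.

Adjoining -8x_2 + 3x_3 - 6 makes the ideal the whole ring: the system is inconsistent.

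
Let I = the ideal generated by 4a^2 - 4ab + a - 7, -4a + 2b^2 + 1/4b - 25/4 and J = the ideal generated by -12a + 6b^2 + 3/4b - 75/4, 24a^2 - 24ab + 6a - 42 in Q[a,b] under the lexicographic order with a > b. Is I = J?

Yes, the ideals are equal.

For a fixed monomial order, each ideal has a unique reduced Gröbner basis; comparing bases decides equality.
Buchberger on the first generating set:
f_1 = 4a^2 - 4ab + a - 7, LT = a^2.
f_2 = -4a + 2b^2 + 1/4b - 25/4, LT = a.

S(f_1,f_2): lcm = a^2. S = 1/2ab^2 - 15/16ab - 21/16a - 7/4.
  leading term ab^2: subtract (-1/8b^2)·f_2 from 1/2ab^2 - 15/16ab - 21/16a - 7/4 → -15/16ab - 21/16a + 1/4b^4 + 1/32b^3 - 25/32b^2 - 7/4
  leading term ab: subtract (15/64b)·f_2 from -15/16ab - 21/16a + 1/4b^4 + 1/32b^3 - 25/32b^2 - 7/4 → -21/16a + 1/4b^4 - 7/16b^3 - 215/256b^2 + 375/256b - 7/4
  leading term a: subtract (21/64)·f_2 from -21/16a + 1/4b^4 - 7/16b^3 - 215/256b^2 + 375/256b - 7/4 → 1/4b^4 - 7/16b^3 - 383/256b^2 + 177/128b + 77/256
  leading term b^4: no divisor's leading term divides it; move 1/4b^4 to the remainder.
  leading term b^3: no divisor's leading term divides it; move -7/16b^3 to the remainder.
  leading term b^2: no divisor's leading term divides it; move -383/256b^2 to the remainder.
  leading term b: no divisor's leading term divides it; move 177/128b to the remainder.
  leading term 1: no divisor's leading term divides it; move 77/256 to the remainder.
  remainder 1/4b^4 - 7/16b^3 - 383/256b^2 + 177/128b + 77/256 ≠ 0; add g_3 = 1/4b^4 - 7/16b^3 - 383/256b^2 + 177/128b + 77/256 to the basis.

S(f_1,g_3): leading monomials are coprime, so the S-polynomial reduces to 0 (Buchberger's first criterion).
S(f_2,g_3): leading monomials are coprime, so the S-polynomial reduces to 0 (Buchberger's first criterion).
Every S-polynomial of the final basis reduces to 0, so we have a Gröbner basis.
Inter-reduce: drop elements whose leading term is divisible by another's, tail-reduce, and make monic.
Reduced Gröbner basis: {a - 1/2b^2 - 1/16b + 25/16, b^4 - 7/4b^3 - 383/64b^2 + 177/32b + 77/64}.

Buchberger on the second generating set:
h_1 = -12a + 6b^2 + 3/4b - 75/4, LT = a.
h_2 = 24a^2 - 24ab + 6a - 42, LT = a^2.

S(h_1,h_2): lcm = a^2. S = -1/2ab^2 + 15/16ab + 21/16a + 7/4.
  leading term ab^2: subtract (1/24b^2)·h_1 from -1/2ab^2 + 15/16ab + 21/16a + 7/4 → 15/16ab + 21/16a - 1/4b^4 - 1/32b^3 + 25/32b^2 + 7/4
  leading term ab: subtract (-5/64b)·h_1 from 15/16ab + 21/16a - 1/4b^4 - 1/32b^3 + 25/32b^2 + 7/4 → 21/16a - 1/4b^4 + 7/16b^3 + 215/256b^2 - 375/256b + 7/4
  leading term a: subtract (-7/64)·h_1 from 21/16a - 1/4b^4 + 7/16b^3 + 215/256b^2 - 375/256b + 7/4 → -1/4b^4 + 7/16b^3 + 383/256b^2 - 177/128b - 77/256
  leading term b^4: no divisor's leading term divides it; move -1/4b^4 to the remainder.
  leading term b^3: no divisor's leading term divides it; move 7/16b^3 to the remainder.
  leading term b^2: no divisor's leading term divides it; move 383/256b^2 to the remainder.
  leading term b: no divisor's leading term divides it; move -177/128b to the remainder.
  leading term 1: no divisor's leading term divides it; move -77/256 to the remainder.
  remainder -1/4b^4 + 7/16b^3 + 383/256b^2 - 177/128b - 77/256 ≠ 0; add k_3 = -1/4b^4 + 7/16b^3 + 383/256b^2 - 177/128b - 77/256 to the basis.

S(h_1,k_3): leading monomials are coprime, so the S-polynomial reduces to 0 (Buchberger's first criterion).
S(h_2,k_3): leading monomials are coprime, so the S-polynomial reduces to 0 (Buchberger's first criterion).
Every S-polynomial of the final basis reduces to 0, so we have a Gröbner basis.
Inter-reduce: drop elements whose leading term is divisible by another's, tail-reduce, and make monic.
Reduced Gröbner basis: {a - 1/2b^2 - 1/16b + 25/16, b^4 - 7/4b^3 - 383/64b^2 + 177/32b + 77/64}.

Same reduced basis, so the two generating sets span the same ideal.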